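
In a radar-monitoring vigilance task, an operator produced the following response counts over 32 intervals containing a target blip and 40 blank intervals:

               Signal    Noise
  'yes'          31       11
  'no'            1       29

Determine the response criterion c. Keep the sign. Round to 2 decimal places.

c = -0.63

H = 31/32 = 0.9688
FA = 11/40 = 0.2750
z(0.9688) = 1.863, z(0.2750) = -0.598
c = −½·[z(H) + z(FA)] = −0.5 × (1.863 + (-0.598)) = -0.6325
c < 0: the operator has a liberal response bias.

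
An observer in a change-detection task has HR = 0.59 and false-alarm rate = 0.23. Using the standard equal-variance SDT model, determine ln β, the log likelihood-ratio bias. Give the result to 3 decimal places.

ln β = 0.247

Φ⁻¹(0.59) = 0.2275, Φ⁻¹(0.23) = -0.7388
ln β = −½·[z(H)² − z(FA)²] = −0.5 × (0.0518 − 0.5458) = 0.2470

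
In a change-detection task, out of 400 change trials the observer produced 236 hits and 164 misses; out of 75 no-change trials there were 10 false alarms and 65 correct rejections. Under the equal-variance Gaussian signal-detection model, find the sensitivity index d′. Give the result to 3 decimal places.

H = 236/400 = 0.5900
FA = 10/75 = 0.1333
z(0.5900) = 0.2275, z(0.1333) = -1.1109
d' = z(H) − z(FA) = 0.2275 − (-1.1109) = 1.3384

d′ = 1.338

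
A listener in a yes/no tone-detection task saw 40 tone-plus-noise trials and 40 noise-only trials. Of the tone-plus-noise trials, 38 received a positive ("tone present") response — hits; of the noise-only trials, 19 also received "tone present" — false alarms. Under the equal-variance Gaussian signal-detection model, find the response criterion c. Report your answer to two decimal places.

H = 38/40 = 0.9500
FA = 19/40 = 0.4750
Φ⁻¹(H) = 1.6449
Φ⁻¹(FA) = -0.0627
c = −½·[z(H) + z(FA)] = −0.5 × (1.6449 + (-0.0627)) = -0.7911

c = -0.79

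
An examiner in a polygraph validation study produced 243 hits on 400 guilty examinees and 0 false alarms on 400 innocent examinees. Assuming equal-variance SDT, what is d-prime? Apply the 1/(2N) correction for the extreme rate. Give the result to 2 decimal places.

d-prime = 3.30

The false-alarm rate is 0/400 = 0, so apply the 1/(2N) correction: FA → 1/(2·400) = 0.00125.
z(H) = z(0.60750) = 0.273
z(FA) = z(0.00125) = -3.023
d' = 0.273 − (-3.023) = 3.296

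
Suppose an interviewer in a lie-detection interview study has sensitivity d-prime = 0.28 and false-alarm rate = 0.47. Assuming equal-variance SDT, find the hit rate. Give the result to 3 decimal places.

z(false-alarm rate) = z(0.47) = -0.0753
z(H) = z(FA) + d' = -0.0753 + 0.28 = 0.2047
hit rate = Φ(0.2047) = 0.5811

hit rate = 0.581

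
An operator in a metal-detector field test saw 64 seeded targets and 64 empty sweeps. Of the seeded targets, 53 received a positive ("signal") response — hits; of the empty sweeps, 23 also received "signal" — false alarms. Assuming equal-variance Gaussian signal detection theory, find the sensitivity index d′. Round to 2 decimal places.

H = 53/64 = 0.8281
FA = 23/64 = 0.3594
z(H) = z(0.8281) = 0.9467
z(FA) = z(0.3594) = -0.3601
d' = z(H) − z(FA) = 0.9467 − (-0.3601) = 1.3068

d′ = 1.31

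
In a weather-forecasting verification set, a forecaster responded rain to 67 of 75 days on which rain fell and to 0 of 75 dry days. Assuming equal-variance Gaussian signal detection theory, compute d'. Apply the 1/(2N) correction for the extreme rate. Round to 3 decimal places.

The false-alarm rate is 0/75 = 0, so apply the 1/(2N) correction: FA → 1/(2·75) = 0.00667.
z(H) = z(0.89333) = 1.2444
z(FA) = z(0.00667) = -2.4746
d' = 1.2444 − (-2.4746) = 3.7190

d' = 3.719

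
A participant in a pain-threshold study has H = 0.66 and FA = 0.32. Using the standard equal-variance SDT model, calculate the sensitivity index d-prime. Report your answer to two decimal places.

d-prime = 0.88

z(0.66) = 0.4125, z(0.32) = -0.4677
d' = z(H) − z(FA) = 0.4125 − (-0.4677) = 0.8802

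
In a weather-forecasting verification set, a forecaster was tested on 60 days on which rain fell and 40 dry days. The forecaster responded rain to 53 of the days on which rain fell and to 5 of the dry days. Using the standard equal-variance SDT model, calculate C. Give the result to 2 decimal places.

H = 53/60 = 0.8833
FA = 5/40 = 0.1250
z(H) = 1.1916
z(FA) = -1.1503
c = −½·[z(H) + z(FA)] = −0.5 × (1.1916 + (-1.1503)) = -0.02065
c < 0: the forecaster has a liberal response bias.

C = -0.02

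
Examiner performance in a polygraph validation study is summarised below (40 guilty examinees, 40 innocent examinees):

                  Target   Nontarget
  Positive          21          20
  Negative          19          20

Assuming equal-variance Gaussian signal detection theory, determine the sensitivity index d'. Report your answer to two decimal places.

d' = 0.06

H = 21/40 = 0.5250
FA = 20/40 = 0.5000
z(H) = z(0.5250) = 0.063
z(FA) = z(0.5000) = 0.000
d' = z(H) − z(FA) = 0.063 − 0.000 = 0.063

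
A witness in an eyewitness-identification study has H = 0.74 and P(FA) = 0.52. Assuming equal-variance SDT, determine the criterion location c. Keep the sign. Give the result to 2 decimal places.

c = -0.35

z(H) = z(0.74) = 0.6433
z(FA) = z(0.52) = 0.0502
c = −½·[z(H) + z(FA)] = −0.5 × (0.6433 + 0.0502) = -0.34675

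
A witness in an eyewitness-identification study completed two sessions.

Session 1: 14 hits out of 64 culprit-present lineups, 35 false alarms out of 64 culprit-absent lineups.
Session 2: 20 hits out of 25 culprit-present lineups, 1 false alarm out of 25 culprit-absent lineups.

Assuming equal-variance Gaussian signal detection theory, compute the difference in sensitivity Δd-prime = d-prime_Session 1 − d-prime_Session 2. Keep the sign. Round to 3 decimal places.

Session 1: z(0.2188) = -0.7763, z(0.5469) = 0.1178, d' = -0.8941
Session 2: z(0.8000) = 0.8416, z(0.0400) = -1.7507, d' = 2.5923
Δd' = d'_Session 1 − d'_Session 2 = -0.8941 − 2.5923 = -3.4864
Session 2 has the higher sensitivity.

Δd-prime = -3.486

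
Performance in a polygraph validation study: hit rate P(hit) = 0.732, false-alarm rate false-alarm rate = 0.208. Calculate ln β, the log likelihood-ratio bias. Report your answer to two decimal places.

ln β = 0.14

z(H) = 0.619
z(FA) = -0.813
ln β = −½·[z(H)² − z(FA)²] = −0.5 × (0.383 − 0.661) = 0.139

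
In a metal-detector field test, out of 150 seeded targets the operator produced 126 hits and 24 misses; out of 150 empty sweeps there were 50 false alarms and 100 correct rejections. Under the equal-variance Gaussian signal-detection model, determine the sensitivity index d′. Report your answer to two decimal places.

H = 126/150 = 0.8400
FA = 50/150 = 0.3333
Φ⁻¹(H) = 0.994
Φ⁻¹(FA) = -0.431
d' = z(H) − z(FA) = 0.994 − (-0.431) = 1.425

d′ = 1.43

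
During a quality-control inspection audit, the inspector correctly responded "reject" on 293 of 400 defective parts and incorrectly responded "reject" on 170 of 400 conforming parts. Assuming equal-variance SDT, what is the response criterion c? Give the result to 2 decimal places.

H = 293/400 = 0.7325
FA = 170/400 = 0.4250
Φ⁻¹(H) = 0.620
Φ⁻¹(FA) = -0.189
c = −½·[z(H) + z(FA)] = −0.5 × (0.620 + (-0.189)) = -0.2155
c < 0: the inspector has a liberal response bias.

c = -0.22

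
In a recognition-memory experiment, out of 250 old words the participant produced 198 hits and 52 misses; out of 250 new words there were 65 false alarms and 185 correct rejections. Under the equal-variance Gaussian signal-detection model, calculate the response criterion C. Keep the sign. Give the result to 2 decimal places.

C = -0.09

H = 198/250 = 0.7920
FA = 65/250 = 0.2600
z(0.7920) = 0.8134, z(0.2600) = -0.6433
c = −½·[z(H) + z(FA)] = −0.5 × (0.8134 + (-0.6433)) = -0.08505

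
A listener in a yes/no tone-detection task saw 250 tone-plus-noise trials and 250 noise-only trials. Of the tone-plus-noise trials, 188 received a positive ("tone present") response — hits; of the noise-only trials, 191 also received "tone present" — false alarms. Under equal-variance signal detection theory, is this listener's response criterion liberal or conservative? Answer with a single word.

liberal

z(H) = 0.681, z(FA) = 0.719
c = −½·(z(H) + z(FA)) = -0.700
c < 0 → liberal criterion (biased toward responding “yes”).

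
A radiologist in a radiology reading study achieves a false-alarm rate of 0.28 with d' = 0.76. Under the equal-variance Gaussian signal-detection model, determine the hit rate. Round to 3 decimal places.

z(false-alarm rate) = z(0.28) = -0.5828
z(H) = z(FA) + d' = -0.5828 + 0.76 = 0.1772
hit rate = Φ(0.1772) = 0.5703

hit rate = 0.570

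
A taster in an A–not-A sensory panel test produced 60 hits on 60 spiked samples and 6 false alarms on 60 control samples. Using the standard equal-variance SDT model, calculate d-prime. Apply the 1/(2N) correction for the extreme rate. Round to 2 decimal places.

The hit rate is 60/60 = 1, so apply the 1/(2N) correction: H → 1 − 1/(2·60) = 0.99167.
z(H) = z(0.99167) = 2.394
z(FA) = z(0.10000) = -1.282
d' = 2.394 − (-1.282) = 3.676

d-prime = 3.68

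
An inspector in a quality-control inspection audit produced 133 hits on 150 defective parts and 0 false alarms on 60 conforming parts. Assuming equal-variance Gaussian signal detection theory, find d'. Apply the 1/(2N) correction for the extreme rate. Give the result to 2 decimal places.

d' = 3.60

The false-alarm rate is 0/60 = 0, so apply the 1/(2N) correction: FA → 1/(2·60) = 0.00833.
z(H) = z(0.88667) = 1.209
z(FA) = z(0.00833) = -2.394
d' = 1.209 − (-2.394) = 3.603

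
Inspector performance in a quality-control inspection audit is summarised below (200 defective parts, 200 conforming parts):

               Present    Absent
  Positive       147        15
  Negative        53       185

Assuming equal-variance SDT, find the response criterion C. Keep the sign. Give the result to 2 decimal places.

C = 0.41

H = 147/200 = 0.7350
FA = 15/200 = 0.0750
z(H) = z(0.7350) = 0.628
z(FA) = z(0.0750) = -1.440
c = −½·[z(H) + z(FA)] = −0.5 × (0.628 + (-1.440)) = 0.406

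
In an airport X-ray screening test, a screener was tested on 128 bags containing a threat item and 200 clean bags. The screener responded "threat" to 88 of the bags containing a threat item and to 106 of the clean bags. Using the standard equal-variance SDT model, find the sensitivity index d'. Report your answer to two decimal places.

H = 88/128 = 0.6875
FA = 106/200 = 0.5300
z(0.6875) = 0.4888, z(0.5300) = 0.0753
d' = z(H) − z(FA) = 0.4888 − 0.0753 = 0.4135

d' = 0.41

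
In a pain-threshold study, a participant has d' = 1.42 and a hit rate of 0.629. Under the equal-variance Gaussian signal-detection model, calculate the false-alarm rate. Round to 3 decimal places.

z(hit rate) = z(0.629) = 0.3292
z(FA) = z(H) − d' = 0.3292 − 1.42 = -1.0908
false-alarm rate = Φ(-1.0908) = 0.1377

false-alarm rate = 0.138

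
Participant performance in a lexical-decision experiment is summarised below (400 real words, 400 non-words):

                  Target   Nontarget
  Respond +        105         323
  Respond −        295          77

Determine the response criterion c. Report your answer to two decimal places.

H = 105/400 = 0.2625
FA = 323/400 = 0.8075
Φ⁻¹(H) = -0.6357
Φ⁻¹(FA) = 0.8687
c = −½·[z(H) + z(FA)] = −0.5 × (-0.6357 + 0.8687) = -0.1165

c = -0.12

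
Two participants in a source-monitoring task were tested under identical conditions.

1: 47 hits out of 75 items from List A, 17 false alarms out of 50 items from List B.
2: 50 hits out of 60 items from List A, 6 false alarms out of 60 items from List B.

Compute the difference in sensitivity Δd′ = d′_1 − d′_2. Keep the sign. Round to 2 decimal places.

1: z(0.6267) = 0.323, z(0.3400) = -0.412, d' = 0.735
2: z(0.8333) = 0.967, z(0.1000) = -1.282, d' = 2.249
Δd' = d'_1 − d'_2 = 0.735 − 2.249 = -1.514
2 has the higher sensitivity.

Δd′ = -1.51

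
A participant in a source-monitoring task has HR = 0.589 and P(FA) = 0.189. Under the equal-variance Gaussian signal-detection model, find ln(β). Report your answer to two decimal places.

ln β = 0.36

z(H) = 0.225
z(FA) = -0.882
ln β = −½·[z(H)² − z(FA)²] = −0.5 × (0.051 − 0.778) = 0.3635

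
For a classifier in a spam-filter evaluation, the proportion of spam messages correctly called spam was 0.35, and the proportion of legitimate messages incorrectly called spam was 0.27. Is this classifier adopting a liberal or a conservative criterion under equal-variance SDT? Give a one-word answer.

conservative

z(H) = -0.385, z(FA) = -0.613
c = −½·(z(H) + z(FA)) = 0.499
c > 0 → conservative criterion (biased toward responding “no”).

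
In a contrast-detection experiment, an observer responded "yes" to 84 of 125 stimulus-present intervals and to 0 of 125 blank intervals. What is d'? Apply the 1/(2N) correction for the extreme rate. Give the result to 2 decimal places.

The false-alarm rate is 0/125 = 0, so apply the 1/(2N) correction: FA → 1/(2·125) = 0.00400.
z(H) = z(0.67200) = 0.445
z(FA) = z(0.00400) = -2.652
d' = 0.445 − (-2.652) = 3.097

d' = 3.10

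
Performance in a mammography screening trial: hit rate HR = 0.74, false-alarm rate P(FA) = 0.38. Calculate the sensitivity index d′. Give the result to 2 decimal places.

Φ⁻¹(0.74) = 0.6433, Φ⁻¹(0.38) = -0.3055
d' = z(H) − z(FA) = 0.6433 − (-0.3055) = 0.9488

d′ = 0.95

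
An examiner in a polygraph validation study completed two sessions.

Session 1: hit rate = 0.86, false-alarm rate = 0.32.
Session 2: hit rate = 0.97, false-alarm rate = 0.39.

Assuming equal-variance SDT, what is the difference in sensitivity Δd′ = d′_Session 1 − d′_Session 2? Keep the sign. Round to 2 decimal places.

Δd′ = -0.61

Session 1: z(0.86) = 1.080, z(0.32) = -0.468, d' = 1.548
Session 2: z(0.97) = 1.881, z(0.39) = -0.279, d' = 2.160
Δd' = d'_Session 1 − d'_Session 2 = 1.548 − 2.160 = -0.612
Session 2 has the higher sensitivity.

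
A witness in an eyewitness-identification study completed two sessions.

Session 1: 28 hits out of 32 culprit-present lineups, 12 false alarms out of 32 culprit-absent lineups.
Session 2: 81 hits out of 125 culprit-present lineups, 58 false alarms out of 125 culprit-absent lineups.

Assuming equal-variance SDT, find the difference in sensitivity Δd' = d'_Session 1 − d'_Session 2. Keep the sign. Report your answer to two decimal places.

Session 1: z(0.8750) = 1.150, z(0.3750) = -0.319, d' = 1.469
Session 2: z(0.6480) = 0.380, z(0.4640) = -0.090, d' = 0.470
Δd' = d'_Session 1 − d'_Session 2 = 1.469 − 0.470 = 0.999
Session 1 has the higher sensitivity.

Δd' = 1.00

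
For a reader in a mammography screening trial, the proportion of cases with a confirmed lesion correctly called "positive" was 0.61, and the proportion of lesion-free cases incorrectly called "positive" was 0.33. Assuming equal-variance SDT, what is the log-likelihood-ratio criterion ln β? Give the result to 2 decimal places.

z(H) = z(0.61) = 0.279
z(FA) = z(0.33) = -0.440
ln β = −½·[z(H)² − z(FA)²] = −0.5 × (0.078 − 0.194) = 0.058

ln β = 0.06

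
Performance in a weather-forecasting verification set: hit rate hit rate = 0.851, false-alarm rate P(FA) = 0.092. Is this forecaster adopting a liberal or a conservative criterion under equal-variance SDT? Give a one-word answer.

conservative

z(H) = 1.041, z(FA) = -1.329
c = −½·(z(H) + z(FA)) = 0.144
c > 0 → conservative criterion (biased toward responding “no”).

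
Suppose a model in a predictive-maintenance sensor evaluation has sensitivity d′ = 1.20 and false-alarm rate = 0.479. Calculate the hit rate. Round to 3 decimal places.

z(false-alarm rate) = z(0.479) = -0.0527
z(H) = z(FA) + d' = -0.0527 + 1.20 = 1.1473
hit rate = Φ(1.1473) = 0.8744

hit rate = 0.874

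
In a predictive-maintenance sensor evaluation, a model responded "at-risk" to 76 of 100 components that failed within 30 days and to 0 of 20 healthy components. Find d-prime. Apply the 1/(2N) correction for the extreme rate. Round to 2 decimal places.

d-prime = 2.67

The false-alarm rate is 0/20 = 0, so apply the 1/(2N) correction: FA → 1/(2·20) = 0.02500.
z(H) = z(0.76000) = 0.706
z(FA) = z(0.02500) = -1.960
d' = 0.706 − (-1.960) = 2.666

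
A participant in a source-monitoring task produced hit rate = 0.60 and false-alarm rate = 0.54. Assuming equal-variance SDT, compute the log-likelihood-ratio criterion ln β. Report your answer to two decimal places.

ln β = -0.03

z(H) = z(0.60) = 0.253
z(FA) = z(0.54) = 0.100
ln β = −½·[z(H)² − z(FA)²] = −0.5 × (0.064 − 0.010) = -0.027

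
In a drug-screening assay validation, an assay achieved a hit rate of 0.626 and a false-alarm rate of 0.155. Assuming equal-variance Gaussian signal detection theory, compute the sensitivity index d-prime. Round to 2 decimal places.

d-prime = 1.34

z(H) = 0.321
z(FA) = -1.015
d' = z(H) − z(FA) = 0.321 − (-1.015) = 1.336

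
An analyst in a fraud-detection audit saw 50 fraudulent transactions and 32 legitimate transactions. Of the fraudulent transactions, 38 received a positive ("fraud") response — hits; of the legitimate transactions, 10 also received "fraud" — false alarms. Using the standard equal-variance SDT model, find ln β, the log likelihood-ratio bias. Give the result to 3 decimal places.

ln β = -0.130

H = 38/50 = 0.7600
FA = 10/32 = 0.3125
z(H) = 0.7063
z(FA) = -0.4888
ln β = −½·[z(H)² − z(FA)²] = −0.5 × (0.4989 − 0.2389) = -0.1300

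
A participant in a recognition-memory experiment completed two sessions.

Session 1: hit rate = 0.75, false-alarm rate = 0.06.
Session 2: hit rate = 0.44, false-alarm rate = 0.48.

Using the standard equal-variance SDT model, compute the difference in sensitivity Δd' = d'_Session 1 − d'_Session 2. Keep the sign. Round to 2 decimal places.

Session 1: z(0.75) = 0.674, z(0.06) = -1.555, d' = 2.229
Session 2: z(0.44) = -0.151, z(0.48) = -0.050, d' = -0.101
Δd' = d'_Session 1 − d'_Session 2 = 2.229 − (-0.101) = 2.330
Session 1 has the higher sensitivity.

Δd' = 2.33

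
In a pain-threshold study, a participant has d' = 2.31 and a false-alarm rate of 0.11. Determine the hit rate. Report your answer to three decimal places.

z(false-alarm rate) = z(0.11) = -1.2265
z(H) = z(FA) + d' = -1.2265 + 2.31 = 1.0835
hit rate = Φ(1.0835) = 0.8607

hit rate = 0.861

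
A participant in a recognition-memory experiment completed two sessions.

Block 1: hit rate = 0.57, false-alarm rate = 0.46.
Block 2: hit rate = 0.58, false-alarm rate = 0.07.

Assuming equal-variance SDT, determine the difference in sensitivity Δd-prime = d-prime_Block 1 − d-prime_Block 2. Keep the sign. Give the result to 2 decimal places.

Δd-prime = -1.40

Block 1: z(0.57) = 0.176, z(0.46) = -0.100, d' = 0.276
Block 2: z(0.58) = 0.202, z(0.07) = -1.476, d' = 1.678
Δd' = d'_Block 1 − d'_Block 2 = 0.276 − 1.678 = -1.402
Block 2 has the higher sensitivity.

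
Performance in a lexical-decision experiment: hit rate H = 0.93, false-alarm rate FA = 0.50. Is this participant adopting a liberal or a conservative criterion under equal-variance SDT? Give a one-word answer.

z(H) = 1.476, z(FA) = 0.000
c = −½·(z(H) + z(FA)) = -0.738
c < 0 → liberal criterion (biased toward responding “yes”).

liberal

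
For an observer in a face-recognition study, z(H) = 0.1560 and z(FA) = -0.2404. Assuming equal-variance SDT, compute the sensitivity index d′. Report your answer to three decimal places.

d′ = 0.396

d' = z(H) − z(FA) = 0.1560 − (-0.2404) = 0.3964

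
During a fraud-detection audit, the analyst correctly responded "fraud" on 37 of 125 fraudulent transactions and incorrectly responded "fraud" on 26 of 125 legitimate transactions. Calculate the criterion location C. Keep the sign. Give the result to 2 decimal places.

C = 0.67

H = 37/125 = 0.2960
FA = 26/125 = 0.2080
z(H) = -0.5359
z(FA) = -0.8134
c = −½·[z(H) + z(FA)] = −0.5 × (-0.5359 + (-0.8134)) = 0.67465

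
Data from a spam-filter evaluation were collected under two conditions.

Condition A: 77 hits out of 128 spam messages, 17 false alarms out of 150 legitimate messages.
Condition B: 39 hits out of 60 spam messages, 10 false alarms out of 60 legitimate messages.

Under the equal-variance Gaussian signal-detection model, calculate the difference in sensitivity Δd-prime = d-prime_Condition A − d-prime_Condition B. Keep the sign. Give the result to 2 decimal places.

Condition A: z(0.6016) = 0.257, z(0.1133) = -1.209, d' = 1.466
Condition B: z(0.6500) = 0.385, z(0.1667) = -0.967, d' = 1.352
Δd' = d'_Condition A − d'_Condition B = 1.466 − 1.352 = 0.114
Condition A has the higher sensitivity.

Δd-prime = 0.11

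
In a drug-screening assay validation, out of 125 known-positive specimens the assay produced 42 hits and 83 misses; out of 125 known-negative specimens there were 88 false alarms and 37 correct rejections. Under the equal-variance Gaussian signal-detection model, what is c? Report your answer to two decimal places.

c = -0.06

H = 42/125 = 0.3360
FA = 88/125 = 0.7040
z(H) = -0.423
z(FA) = 0.536
c = −½·[z(H) + z(FA)] = −0.5 × (-0.423 + 0.536) = -0.0565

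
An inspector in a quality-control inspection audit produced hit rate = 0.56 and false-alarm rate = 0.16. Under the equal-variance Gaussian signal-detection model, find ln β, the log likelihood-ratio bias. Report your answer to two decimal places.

Φ⁻¹(H) = 0.151
Φ⁻¹(FA) = -0.994
ln β = −½·[z(H)² − z(FA)²] = −0.5 × (0.023 − 0.988) = 0.4825

ln β = 0.48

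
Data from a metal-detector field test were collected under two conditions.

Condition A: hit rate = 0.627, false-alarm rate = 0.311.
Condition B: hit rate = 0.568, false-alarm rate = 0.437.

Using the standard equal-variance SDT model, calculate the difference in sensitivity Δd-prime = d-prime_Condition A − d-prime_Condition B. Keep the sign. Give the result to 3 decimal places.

Δd-prime = 0.487

Condition A: z(0.627) = 0.3239, z(0.311) = -0.4930, d' = 0.8169
Condition B: z(0.568) = 0.1713, z(0.437) = -0.1586, d' = 0.3299
Δd' = d'_Condition A − d'_Condition B = 0.8169 − 0.3299 = 0.4870
Condition A has the higher sensitivity.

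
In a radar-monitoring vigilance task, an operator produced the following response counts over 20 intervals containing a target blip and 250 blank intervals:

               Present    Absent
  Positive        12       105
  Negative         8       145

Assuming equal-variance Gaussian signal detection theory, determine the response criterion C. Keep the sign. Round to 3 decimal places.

H = 12/20 = 0.6000
FA = 105/250 = 0.4200
z(0.6000) = 0.2533, z(0.4200) = -0.2019
c = −½·[z(H) + z(FA)] = −0.5 × (0.2533 + (-0.2019)) = -0.0257

C = -0.026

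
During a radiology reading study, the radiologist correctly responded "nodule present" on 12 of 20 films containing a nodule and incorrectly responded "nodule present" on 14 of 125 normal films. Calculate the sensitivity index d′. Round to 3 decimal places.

d′ = 1.469

H = 12/20 = 0.6000
FA = 14/125 = 0.1120
z(H) = 0.2533
z(FA) = -1.2160
d' = z(H) − z(FA) = 0.2533 − (-1.2160) = 1.4693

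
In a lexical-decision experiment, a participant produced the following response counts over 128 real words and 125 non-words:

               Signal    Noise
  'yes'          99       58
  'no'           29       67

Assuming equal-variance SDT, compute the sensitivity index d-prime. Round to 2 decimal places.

d-prime = 0.84

H = 99/128 = 0.7734
FA = 58/125 = 0.4640
Φ⁻¹(0.7734) = 0.7501, Φ⁻¹(0.4640) = -0.0904
d' = z(H) − z(FA) = 0.7501 − (-0.0904) = 0.8405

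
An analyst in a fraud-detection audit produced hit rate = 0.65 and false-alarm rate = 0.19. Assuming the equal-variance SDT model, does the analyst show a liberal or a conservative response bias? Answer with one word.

z(H) = 0.385, z(FA) = -0.878
c = −½·(z(H) + z(FA)) = 0.2465
c > 0 → conservative criterion (biased toward responding “no”).

conservative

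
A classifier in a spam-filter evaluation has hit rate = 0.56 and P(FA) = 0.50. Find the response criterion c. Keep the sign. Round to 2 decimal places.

c = -0.08

z(0.56) = 0.151, z(0.50) = 0.000
c = −½·[z(H) + z(FA)] = −0.5 × (0.151 + 0.000) = -0.0755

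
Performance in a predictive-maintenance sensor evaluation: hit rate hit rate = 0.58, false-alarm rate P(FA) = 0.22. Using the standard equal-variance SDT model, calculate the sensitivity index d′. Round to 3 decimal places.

d′ = 0.974

z(0.58) = 0.2019, z(0.22) = -0.7722
d' = z(H) − z(FA) = 0.2019 − (-0.7722) = 0.9741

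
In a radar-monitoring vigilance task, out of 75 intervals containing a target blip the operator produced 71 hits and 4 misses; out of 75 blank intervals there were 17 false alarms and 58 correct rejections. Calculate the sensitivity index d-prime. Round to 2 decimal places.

H = 71/75 = 0.9467
FA = 17/75 = 0.2267
Φ⁻¹(H) = Φ⁻¹(0.9467) = 1.6137
Φ⁻¹(FA) = Φ⁻¹(0.2267) = -0.7498
d' = z(H) − z(FA) = 1.6137 − (-0.7498) = 2.3635

d-prime = 2.36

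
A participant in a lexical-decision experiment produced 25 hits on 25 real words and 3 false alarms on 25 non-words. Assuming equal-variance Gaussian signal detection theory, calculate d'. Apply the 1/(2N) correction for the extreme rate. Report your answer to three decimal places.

The hit rate is 25/25 = 1, so apply the 1/(2N) correction: H → 1 − 1/(2·25) = 0.98000.
z(H) = z(0.98000) = 2.0537
z(FA) = z(0.12000) = -1.1750
d' = 2.0537 − (-1.1750) = 3.2287

d' = 3.229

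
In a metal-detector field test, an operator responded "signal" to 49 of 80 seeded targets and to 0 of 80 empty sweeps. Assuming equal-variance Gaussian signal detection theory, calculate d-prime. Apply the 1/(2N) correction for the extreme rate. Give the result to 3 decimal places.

d-prime = 2.784

The false-alarm rate is 0/80 = 0, so apply the 1/(2N) correction: FA → 1/(2·80) = 0.00625.
z(H) = z(0.61250) = 0.2858
z(FA) = z(0.00625) = -2.4977
d' = 0.2858 − (-2.4977) = 2.7835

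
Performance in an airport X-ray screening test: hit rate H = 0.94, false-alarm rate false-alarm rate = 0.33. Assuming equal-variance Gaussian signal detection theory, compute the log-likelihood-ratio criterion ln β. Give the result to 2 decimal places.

Φ⁻¹(H) = 1.555
Φ⁻¹(FA) = -0.440
ln β = −½·[z(H)² − z(FA)²] = −0.5 × (2.418 − 0.194) = -1.112

ln β = -1.11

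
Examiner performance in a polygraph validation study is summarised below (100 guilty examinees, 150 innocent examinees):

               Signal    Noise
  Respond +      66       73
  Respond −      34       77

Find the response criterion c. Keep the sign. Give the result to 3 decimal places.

H = 66/100 = 0.6600
FA = 73/150 = 0.4867
z(H) = 0.4125
z(FA) = -0.0333
c = −½·[z(H) + z(FA)] = −0.5 × (0.4125 + (-0.0333)) = -0.1896

c = -0.190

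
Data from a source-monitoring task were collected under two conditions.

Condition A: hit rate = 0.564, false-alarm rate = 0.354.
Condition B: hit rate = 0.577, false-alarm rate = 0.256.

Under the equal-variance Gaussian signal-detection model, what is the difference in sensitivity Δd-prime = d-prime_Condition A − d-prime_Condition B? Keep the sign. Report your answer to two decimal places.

Δd-prime = -0.31

Condition A: z(0.564) = 0.161, z(0.354) = -0.375, d' = 0.536
Condition B: z(0.577) = 0.194, z(0.256) = -0.656, d' = 0.850
Δd' = d'_Condition A − d'_Condition B = 0.536 − 0.850 = -0.314
Condition B has the higher sensitivity.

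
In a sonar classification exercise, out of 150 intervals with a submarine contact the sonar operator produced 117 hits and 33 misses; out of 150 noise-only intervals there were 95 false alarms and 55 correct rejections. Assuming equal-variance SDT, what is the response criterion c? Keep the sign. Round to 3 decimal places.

H = 117/150 = 0.7800
FA = 95/150 = 0.6333
Φ⁻¹(H) = Φ⁻¹(0.7800) = 0.7722
Φ⁻¹(FA) = Φ⁻¹(0.6333) = 0.3406
c = −½·[z(H) + z(FA)] = −0.5 × (0.7722 + 0.3406) = -0.5564

c = -0.556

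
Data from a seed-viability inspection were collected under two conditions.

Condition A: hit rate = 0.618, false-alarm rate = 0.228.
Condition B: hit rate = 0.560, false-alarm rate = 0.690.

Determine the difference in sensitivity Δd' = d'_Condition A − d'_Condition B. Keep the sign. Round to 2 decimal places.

Condition A: z(0.618) = 0.300, z(0.228) = -0.745, d' = 1.045
Condition B: z(0.560) = 0.151, z(0.690) = 0.496, d' = -0.345
Δd' = d'_Condition A − d'_Condition B = 1.045 − (-0.345) = 1.390
Condition A has the higher sensitivity.

Δd' = 1.39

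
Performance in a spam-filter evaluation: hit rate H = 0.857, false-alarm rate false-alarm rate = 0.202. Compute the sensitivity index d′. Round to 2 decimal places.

z(H) = 1.067
z(FA) = -0.834
d' = z(H) − z(FA) = 1.067 − (-0.834) = 1.901

d′ = 1.90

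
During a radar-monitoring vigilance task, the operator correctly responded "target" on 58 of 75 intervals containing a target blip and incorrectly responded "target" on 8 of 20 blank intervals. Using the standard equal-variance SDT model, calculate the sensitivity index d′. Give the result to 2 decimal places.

H = 58/75 = 0.7733
FA = 8/20 = 0.4000
z(H) = 0.750
z(FA) = -0.253
d' = z(H) − z(FA) = 0.750 − (-0.253) = 1.003

d′ = 1.00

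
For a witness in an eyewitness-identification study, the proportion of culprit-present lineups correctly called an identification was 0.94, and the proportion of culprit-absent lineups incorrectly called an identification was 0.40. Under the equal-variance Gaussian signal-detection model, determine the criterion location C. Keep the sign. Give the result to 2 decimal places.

C = -0.65

Φ⁻¹(H) = Φ⁻¹(0.94) = 1.5548
Φ⁻¹(FA) = Φ⁻¹(0.40) = -0.2533
c = −½·[z(H) + z(FA)] = −0.5 × (1.5548 + (-0.2533)) = -0.65075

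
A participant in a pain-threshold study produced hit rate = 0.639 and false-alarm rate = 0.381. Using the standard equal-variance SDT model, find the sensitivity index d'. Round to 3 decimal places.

z(0.639) = 0.3558, z(0.381) = -0.3029
d' = z(H) − z(FA) = 0.3558 − (-0.3029) = 0.6587

d' = 0.659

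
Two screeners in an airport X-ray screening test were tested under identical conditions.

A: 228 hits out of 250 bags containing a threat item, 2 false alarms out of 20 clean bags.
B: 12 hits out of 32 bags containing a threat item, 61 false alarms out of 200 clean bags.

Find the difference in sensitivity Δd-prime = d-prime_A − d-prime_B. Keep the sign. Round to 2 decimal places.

Δd-prime = 2.44

A: z(0.9120) = 1.353, z(0.1000) = -1.282, d' = 2.635
B: z(0.3750) = -0.319, z(0.3050) = -0.510, d' = 0.191
Δd' = d'_A − d'_B = 2.635 − 0.191 = 2.444
A has the higher sensitivity.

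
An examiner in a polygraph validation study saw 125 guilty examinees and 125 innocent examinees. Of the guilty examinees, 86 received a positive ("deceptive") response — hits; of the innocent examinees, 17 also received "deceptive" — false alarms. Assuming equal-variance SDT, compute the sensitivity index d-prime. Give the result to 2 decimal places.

H = 86/125 = 0.6880
FA = 17/125 = 0.1360
z(H) = z(0.6880) = 0.4902
z(FA) = z(0.1360) = -1.0985
d' = z(H) − z(FA) = 0.4902 − (-1.0985) = 1.5887

d-prime = 1.59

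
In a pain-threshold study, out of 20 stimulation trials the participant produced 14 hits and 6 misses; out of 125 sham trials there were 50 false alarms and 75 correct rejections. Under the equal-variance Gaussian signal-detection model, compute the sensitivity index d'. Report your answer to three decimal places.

H = 14/20 = 0.7000
FA = 50/125 = 0.4000
z(H) = z(0.7000) = 0.5244
z(FA) = z(0.4000) = -0.2533
d' = z(H) − z(FA) = 0.5244 − (-0.2533) = 0.7777

d' = 0.778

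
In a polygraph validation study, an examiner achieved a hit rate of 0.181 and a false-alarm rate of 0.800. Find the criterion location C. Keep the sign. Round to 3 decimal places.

Φ⁻¹(H) = -0.9116
Φ⁻¹(FA) = 0.8416
c = −½·[z(H) + z(FA)] = −0.5 × (-0.9116 + 0.8416) = 0.0350
c > 0: the examiner has a conservative response bias.

C = 0.035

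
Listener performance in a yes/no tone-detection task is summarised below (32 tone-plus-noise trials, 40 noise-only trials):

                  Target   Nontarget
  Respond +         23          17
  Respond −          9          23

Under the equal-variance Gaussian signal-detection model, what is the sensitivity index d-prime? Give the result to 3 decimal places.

H = 23/32 = 0.7188
FA = 17/40 = 0.4250
z(0.7188) = 0.5793, z(0.4250) = -0.1891
d' = z(H) − z(FA) = 0.5793 − (-0.1891) = 0.7684

d-prime = 0.768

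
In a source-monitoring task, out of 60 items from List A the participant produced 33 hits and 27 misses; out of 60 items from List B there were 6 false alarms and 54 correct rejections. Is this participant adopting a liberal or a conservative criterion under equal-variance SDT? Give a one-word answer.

conservative

z(H) = 0.126, z(FA) = -1.282
c = −½·(z(H) + z(FA)) = 0.578
c > 0 → conservative criterion (biased toward responding “no”).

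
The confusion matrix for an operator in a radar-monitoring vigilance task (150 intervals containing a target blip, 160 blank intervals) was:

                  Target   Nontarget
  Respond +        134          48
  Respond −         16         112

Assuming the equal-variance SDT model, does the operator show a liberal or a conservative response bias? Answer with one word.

liberal

z(H) = 1.244, z(FA) = -0.524
c = −½·(z(H) + z(FA)) = -0.360
c < 0 → liberal criterion (biased toward responding “yes”).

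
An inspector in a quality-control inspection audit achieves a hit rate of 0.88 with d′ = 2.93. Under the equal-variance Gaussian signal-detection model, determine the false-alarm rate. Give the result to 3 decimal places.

false-alarm rate = 0.040

z(hit rate) = z(0.88) = 1.1750
z(FA) = z(H) − d' = 1.1750 − 2.93 = -1.7550
false-alarm rate = Φ(-1.7550) = 0.0396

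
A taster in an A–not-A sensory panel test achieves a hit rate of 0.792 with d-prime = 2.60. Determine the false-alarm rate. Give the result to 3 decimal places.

z(hit rate) = z(0.792) = 0.8134
z(FA) = z(H) − d' = 0.8134 − 2.60 = -1.7866
false-alarm rate = Φ(-1.7866) = 0.0370

false-alarm rate = 0.037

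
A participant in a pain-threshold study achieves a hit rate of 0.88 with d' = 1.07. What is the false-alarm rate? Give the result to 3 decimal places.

false-alarm rate = 0.542

z(hit rate) = z(0.88) = 1.1750
z(FA) = z(H) − d' = 1.1750 − 1.07 = 0.1050
false-alarm rate = Φ(0.1050) = 0.5418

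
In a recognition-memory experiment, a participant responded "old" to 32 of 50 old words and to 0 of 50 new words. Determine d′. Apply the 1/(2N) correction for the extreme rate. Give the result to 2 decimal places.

The false-alarm rate is 0/50 = 0, so apply the 1/(2N) correction: FA → 1/(2·50) = 0.01000.
z(H) = z(0.64000) = 0.358
z(FA) = z(0.01000) = -2.326
d' = 0.358 − (-2.326) = 2.684

d′ = 2.68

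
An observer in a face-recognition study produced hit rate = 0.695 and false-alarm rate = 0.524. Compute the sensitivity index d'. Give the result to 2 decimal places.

d' = 0.45

z(0.695) = 0.510, z(0.524) = 0.060
d' = z(H) − z(FA) = 0.510 − 0.060 = 0.450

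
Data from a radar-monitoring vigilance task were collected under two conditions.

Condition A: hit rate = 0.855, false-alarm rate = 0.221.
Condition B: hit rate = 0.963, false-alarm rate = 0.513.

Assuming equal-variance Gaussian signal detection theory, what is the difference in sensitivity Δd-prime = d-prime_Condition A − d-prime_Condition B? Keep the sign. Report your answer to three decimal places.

Condition A: z(0.855) = 1.0581, z(0.221) = -0.7688, d' = 1.8269
Condition B: z(0.963) = 1.7866, z(0.513) = 0.0326, d' = 1.7540
Δd' = d'_Condition A − d'_Condition B = 1.8269 − 1.7540 = 0.0729
Condition A has the higher sensitivity.

Δd-prime = 0.073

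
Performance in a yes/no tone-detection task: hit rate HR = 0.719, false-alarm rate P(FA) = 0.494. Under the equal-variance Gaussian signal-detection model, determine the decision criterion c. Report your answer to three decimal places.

c = -0.282

Φ⁻¹(H) = Φ⁻¹(0.719) = 0.5799
Φ⁻¹(FA) = Φ⁻¹(0.494) = -0.0150
c = −½·[z(H) + z(FA)] = −0.5 × (0.5799 + (-0.0150)) = -0.28245
c < 0: the listener has a liberal response bias.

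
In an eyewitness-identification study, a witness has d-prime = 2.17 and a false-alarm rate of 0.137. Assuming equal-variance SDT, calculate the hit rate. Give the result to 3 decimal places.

hit rate = 0.859

z(false-alarm rate) = z(0.137) = -1.0939
z(H) = z(FA) + d' = -1.0939 + 2.17 = 1.0761
hit rate = Φ(1.0761) = 0.8591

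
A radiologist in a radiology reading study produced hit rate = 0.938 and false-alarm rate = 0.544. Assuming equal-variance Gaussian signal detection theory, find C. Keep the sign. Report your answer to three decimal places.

z(H) = z(0.938) = 1.5382
z(FA) = z(0.544) = 0.1105
c = −½·[z(H) + z(FA)] = −0.5 × (1.5382 + 0.1105) = -0.82435
c < 0: the radiologist has a liberal response bias.

C = -0.824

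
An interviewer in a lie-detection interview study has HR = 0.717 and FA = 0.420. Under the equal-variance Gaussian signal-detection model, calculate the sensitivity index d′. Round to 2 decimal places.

d′ = 0.78

z(H) = z(0.717) = 0.5740
z(FA) = z(0.420) = -0.2019
d' = z(H) − z(FA) = 0.5740 − (-0.2019) = 0.7759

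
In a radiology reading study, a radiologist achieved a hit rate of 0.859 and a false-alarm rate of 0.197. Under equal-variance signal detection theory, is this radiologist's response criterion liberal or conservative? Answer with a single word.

z(H) = 1.076, z(FA) = -0.852
c = −½·(z(H) + z(FA)) = -0.112
c < 0 → liberal criterion (biased toward responding “yes”).

liberal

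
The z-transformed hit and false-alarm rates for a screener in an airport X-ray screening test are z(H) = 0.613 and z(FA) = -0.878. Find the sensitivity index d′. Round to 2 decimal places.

d' = z(H) − z(FA) = 0.613 − (-0.878) = 1.491

d′ = 1.49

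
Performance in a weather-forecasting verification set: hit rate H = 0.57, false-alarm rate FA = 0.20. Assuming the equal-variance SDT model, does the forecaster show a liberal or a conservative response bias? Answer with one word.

conservative

z(H) = 0.176, z(FA) = -0.842
c = −½·(z(H) + z(FA)) = 0.333
c > 0 → conservative criterion (biased toward responding “no”).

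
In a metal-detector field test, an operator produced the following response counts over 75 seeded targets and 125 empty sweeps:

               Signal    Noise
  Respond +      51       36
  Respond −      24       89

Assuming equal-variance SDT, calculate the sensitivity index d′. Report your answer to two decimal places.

d′ = 1.03

H = 51/75 = 0.6800
FA = 36/125 = 0.2880
z(H) = z(0.6800) = 0.4677
z(FA) = z(0.2880) = -0.5592
d' = z(H) − z(FA) = 0.4677 − (-0.5592) = 1.0269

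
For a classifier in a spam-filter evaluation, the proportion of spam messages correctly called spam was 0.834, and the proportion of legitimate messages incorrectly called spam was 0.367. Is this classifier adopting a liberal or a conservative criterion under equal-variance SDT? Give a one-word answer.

liberal

z(H) = 0.970, z(FA) = -0.340
c = −½·(z(H) + z(FA)) = -0.315
c < 0 → liberal criterion (biased toward responding “yes”).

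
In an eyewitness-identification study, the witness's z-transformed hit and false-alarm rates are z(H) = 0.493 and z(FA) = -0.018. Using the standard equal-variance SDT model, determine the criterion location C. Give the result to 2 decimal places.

C = -0.24

c = −½·[z(H) + z(FA)] = −½·(0.493 + (-0.018)) = -0.2375
c < 0: the witness has a liberal response bias.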